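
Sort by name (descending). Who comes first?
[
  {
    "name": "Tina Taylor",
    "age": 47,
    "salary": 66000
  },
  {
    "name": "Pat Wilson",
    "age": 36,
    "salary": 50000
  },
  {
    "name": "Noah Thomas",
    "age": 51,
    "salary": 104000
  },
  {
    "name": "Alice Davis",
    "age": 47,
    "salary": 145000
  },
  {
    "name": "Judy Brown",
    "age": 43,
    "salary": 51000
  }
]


Sort by: name (descending)

Sorted order:
  1. Tina Taylor (name = Tina Taylor)
  2. Pat Wilson (name = Pat Wilson)
  3. Noah Thomas (name = Noah Thomas)
  4. Judy Brown (name = Judy Brown)
  5. Alice Davis (name = Alice Davis)

First: Tina Taylor

Tina Taylor


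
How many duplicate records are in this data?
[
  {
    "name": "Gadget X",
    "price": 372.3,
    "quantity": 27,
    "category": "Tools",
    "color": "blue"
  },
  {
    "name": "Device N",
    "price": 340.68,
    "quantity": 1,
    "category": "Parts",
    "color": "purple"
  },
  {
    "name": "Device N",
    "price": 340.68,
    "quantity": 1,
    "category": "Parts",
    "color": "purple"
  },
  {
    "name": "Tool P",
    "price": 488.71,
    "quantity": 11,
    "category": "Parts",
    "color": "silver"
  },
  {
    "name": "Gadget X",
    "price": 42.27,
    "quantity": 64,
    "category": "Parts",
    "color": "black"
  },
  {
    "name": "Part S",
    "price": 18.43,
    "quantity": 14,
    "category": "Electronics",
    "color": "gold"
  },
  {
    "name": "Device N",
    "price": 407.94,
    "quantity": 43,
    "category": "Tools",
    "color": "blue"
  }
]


Checking 7 records for duplicates:

  Row 1: Gadget X ($372.3, qty 27)
  Row 2: Device N ($340.68, qty 1)
  Row 3: Device N ($340.68, qty 1) <-- DUPLICATE
  Row 4: Tool P ($488.71, qty 11)
  Row 5: Gadget X ($42.27, qty 64)
  Row 6: Part S ($18.43, qty 14)
  Row 7: Device N ($407.94, qty 43)

Duplicates found: 1
Unique records: 6

1 duplicates, 6 unique


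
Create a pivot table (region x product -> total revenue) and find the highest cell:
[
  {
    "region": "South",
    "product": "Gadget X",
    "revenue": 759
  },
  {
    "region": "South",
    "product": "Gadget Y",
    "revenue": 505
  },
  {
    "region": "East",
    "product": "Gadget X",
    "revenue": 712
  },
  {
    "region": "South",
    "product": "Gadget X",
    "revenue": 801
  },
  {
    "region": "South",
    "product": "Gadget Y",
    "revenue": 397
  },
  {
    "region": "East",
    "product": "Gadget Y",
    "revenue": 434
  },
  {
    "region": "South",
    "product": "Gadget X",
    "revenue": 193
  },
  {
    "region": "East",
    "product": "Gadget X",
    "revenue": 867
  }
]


Pivot: region (rows) x product (columns) -> total revenue

     Gadget X      Gadget Y    
East          1579           434  
South         1753           902  

Highest: South / Gadget X = $1753

South / Gadget X = $1753


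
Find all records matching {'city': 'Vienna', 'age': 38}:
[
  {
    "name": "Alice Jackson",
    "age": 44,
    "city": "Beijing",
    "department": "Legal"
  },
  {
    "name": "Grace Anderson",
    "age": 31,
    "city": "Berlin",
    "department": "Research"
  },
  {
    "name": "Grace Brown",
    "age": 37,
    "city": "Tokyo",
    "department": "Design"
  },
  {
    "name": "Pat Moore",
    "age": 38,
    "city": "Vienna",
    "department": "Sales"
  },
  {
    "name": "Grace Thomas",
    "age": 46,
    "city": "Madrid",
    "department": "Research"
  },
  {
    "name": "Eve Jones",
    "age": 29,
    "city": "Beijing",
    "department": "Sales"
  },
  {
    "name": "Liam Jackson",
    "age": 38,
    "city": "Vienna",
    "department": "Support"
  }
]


Search criteria: {'city': 'Vienna', 'age': 38}

Checking 7 records:
  Alice Jackson: {city: Beijing, age: 44}
  Grace Anderson: {city: Berlin, age: 31}
  Grace Brown: {city: Tokyo, age: 37}
  Pat Moore: {city: Vienna, age: 38} <-- MATCH
  Grace Thomas: {city: Madrid, age: 46}
  Eve Jones: {city: Beijing, age: 29}
  Liam Jackson: {city: Vienna, age: 38} <-- MATCH

Matches: ["Pat Moore", "Liam Jackson"]

["Pat Moore", "Liam Jackson"]


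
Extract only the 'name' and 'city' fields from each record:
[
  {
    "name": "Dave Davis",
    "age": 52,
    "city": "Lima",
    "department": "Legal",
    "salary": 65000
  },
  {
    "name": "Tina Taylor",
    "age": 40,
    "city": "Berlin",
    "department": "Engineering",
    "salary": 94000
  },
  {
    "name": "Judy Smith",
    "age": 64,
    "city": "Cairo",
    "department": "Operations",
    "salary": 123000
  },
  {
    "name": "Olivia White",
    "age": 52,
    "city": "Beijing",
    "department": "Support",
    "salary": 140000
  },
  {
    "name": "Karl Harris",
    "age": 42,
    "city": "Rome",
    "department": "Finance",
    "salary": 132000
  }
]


Original: 5 records with fields: name, age, city, department, salary
Keep: ['name', 'city']
Drop: ['age', 'department', 'salary']
Result: 5 records, 2 fields each

[
  {
    "name": "Dave Davis",
    "city": "Lima"
  },
  {
    "name": "Tina Taylor",
    "city": "Berlin"
  },
  {
    "name": "Judy Smith",
    "city": "Cairo"
  },
  {
    "name": "Olivia White",
    "city": "Beijing"
  },
  {
    "name": "Karl Harris",
    "city": "Rome"
  }
]


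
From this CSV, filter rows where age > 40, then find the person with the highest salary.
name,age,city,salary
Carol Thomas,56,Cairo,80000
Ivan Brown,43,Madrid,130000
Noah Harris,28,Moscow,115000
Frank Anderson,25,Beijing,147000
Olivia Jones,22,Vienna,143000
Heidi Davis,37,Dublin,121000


Filter: age > 40
Sort by: salary (descending)

Filtered records (2):
  Ivan Brown, age 43, salary $130000
  Carol Thomas, age 56, salary $80000

Highest salary: Ivan Brown ($130000)

Ivan Brown


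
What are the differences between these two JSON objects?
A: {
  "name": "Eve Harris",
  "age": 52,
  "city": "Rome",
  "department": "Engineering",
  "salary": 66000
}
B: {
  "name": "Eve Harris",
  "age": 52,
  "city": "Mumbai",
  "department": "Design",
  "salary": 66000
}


Comparing each field (in key order):
  name: same
  age: same
  city: DIFFERENT
  department: DIFFERENT
  salary: same
Differences:
  city: Rome -> Mumbai
  department: Engineering -> Design

2 field(s) changed

2 changes: city, department


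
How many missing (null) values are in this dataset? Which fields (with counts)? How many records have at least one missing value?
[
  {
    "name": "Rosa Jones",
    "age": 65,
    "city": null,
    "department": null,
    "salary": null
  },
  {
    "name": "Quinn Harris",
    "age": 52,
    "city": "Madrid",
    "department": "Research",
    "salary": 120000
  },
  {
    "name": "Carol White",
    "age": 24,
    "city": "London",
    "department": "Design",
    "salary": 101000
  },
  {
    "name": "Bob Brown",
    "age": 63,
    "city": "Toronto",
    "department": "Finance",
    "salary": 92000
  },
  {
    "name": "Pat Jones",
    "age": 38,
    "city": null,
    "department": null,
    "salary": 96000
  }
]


Checking for missing (null) values in 5 records:

  Rosa Jones: city, department, salary
  Quinn Harris: complete
  Carol White: complete
  Bob Brown: complete
  Pat Jones: city, department

Per field:
  name: 0 missing
  age: 0 missing
  city: 2 missing
  department: 2 missing
  salary: 1 missing

Total missing values: 5
Records with any missing: 2

5 missing values (city: 2, department: 2, salary: 1); 2 incomplete records


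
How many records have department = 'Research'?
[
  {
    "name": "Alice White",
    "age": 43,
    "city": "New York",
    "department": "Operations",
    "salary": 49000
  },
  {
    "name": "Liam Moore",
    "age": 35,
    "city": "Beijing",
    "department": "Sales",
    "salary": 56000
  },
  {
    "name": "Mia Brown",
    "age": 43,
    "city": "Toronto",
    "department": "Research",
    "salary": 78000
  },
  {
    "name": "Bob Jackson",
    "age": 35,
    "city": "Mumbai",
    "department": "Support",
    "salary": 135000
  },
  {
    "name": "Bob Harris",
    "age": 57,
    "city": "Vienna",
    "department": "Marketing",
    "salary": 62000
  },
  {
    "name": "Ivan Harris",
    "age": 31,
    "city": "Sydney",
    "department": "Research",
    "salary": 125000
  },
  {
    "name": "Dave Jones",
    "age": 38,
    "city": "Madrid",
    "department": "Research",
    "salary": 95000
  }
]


Data: 7 records
Condition: department = 'Research'

Checking each record:
  Alice White: Operations
  Liam Moore: Sales
  Mia Brown: Research MATCH
  Bob Jackson: Support
  Bob Harris: Marketing
  Ivan Harris: Research MATCH
  Dave Jones: Research MATCH

Count: 3

3


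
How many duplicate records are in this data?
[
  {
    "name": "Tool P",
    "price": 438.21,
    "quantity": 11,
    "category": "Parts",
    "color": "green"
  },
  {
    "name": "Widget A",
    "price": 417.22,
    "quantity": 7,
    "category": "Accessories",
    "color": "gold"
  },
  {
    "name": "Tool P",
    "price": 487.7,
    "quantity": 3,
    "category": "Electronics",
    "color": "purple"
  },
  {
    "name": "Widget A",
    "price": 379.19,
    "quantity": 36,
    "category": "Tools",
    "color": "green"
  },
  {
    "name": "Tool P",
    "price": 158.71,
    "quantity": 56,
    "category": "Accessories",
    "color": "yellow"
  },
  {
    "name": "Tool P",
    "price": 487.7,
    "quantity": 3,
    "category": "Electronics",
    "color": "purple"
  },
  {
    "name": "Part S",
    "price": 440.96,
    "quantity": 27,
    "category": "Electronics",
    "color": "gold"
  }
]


Checking 7 records for duplicates:

  Row 1: Tool P ($438.21, qty 11)
  Row 2: Widget A ($417.22, qty 7)
  Row 3: Tool P ($487.7, qty 3)
  Row 4: Widget A ($379.19, qty 36)
  Row 5: Tool P ($158.71, qty 56)
  Row 6: Tool P ($487.7, qty 3) <-- DUPLICATE
  Row 7: Part S ($440.96, qty 27)

Duplicates found: 1
Unique records: 6

1 duplicates, 6 unique


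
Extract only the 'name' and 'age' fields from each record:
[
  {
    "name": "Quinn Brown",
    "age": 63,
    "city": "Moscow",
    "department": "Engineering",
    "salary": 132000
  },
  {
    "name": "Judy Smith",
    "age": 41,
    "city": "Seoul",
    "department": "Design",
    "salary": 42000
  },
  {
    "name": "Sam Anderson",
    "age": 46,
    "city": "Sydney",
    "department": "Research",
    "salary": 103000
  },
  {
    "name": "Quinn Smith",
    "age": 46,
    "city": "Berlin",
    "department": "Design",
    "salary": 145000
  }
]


Original: 4 records with fields: name, age, city, department, salary
Keep: ['name', 'age']
Drop: ['city', 'department', 'salary']
Result: 4 records, 2 fields each

[
  {
    "name": "Quinn Brown",
    "age": 63
  },
  {
    "name": "Judy Smith",
    "age": 41
  },
  {
    "name": "Sam Anderson",
    "age": 46
  },
  {
    "name": "Quinn Smith",
    "age": 46
  }
]


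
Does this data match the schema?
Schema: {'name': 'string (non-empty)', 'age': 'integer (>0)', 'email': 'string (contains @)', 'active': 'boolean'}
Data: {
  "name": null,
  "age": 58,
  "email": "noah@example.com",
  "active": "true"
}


Validating each field against schema:
  name: FAIL (null is not a string)
  age: OK (positive integer)
  email: OK (string with @)
  active: FAIL ("true" is not a boolean)

Result: INVALID (2 errors: name, active)

INVALID (2 errors: name, active)


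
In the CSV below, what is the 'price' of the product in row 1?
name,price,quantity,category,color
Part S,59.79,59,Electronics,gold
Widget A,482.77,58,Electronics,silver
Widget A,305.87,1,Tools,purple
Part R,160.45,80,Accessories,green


Query: Row 1 ('Part S'), column 'price'
Value: 59.79

59.79


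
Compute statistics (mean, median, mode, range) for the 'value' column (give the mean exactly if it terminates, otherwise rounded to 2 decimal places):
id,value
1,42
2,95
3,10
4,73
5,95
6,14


Data: [42, 95, 10, 73, 95, 14]
Count: 6
Sum: 329
Mean: 329/6 ≈ 54.83 (rounded to 2 decimal places)
Sorted: [10, 14, 42, 73, 95, 95]
Median: 57.5
Mode: 95 (2 times)
Range: 95 - 10 = 85
Min: 10, Max: 95

mean≈54.83, median=57.5, mode=95, range=85


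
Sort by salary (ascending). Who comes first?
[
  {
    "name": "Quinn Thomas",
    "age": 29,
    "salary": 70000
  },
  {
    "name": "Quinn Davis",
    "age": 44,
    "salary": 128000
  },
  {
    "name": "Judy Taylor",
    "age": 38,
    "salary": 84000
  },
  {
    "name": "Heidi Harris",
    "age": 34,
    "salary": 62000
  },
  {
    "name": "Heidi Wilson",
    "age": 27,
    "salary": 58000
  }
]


Sort by: salary (ascending)

Sorted order:
  1. Heidi Wilson (salary = 58000)
  2. Heidi Harris (salary = 62000)
  3. Quinn Thomas (salary = 70000)
  4. Judy Taylor (salary = 84000)
  5. Quinn Davis (salary = 128000)

First: Heidi Wilson

Heidi Wilson


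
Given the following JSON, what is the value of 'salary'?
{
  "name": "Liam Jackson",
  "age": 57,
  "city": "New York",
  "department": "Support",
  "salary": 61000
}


Looking up field 'salary'
Value: 61000

61000


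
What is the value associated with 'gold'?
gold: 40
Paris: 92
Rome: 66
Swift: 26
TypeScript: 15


Looking up key 'gold'
Value: 40

40


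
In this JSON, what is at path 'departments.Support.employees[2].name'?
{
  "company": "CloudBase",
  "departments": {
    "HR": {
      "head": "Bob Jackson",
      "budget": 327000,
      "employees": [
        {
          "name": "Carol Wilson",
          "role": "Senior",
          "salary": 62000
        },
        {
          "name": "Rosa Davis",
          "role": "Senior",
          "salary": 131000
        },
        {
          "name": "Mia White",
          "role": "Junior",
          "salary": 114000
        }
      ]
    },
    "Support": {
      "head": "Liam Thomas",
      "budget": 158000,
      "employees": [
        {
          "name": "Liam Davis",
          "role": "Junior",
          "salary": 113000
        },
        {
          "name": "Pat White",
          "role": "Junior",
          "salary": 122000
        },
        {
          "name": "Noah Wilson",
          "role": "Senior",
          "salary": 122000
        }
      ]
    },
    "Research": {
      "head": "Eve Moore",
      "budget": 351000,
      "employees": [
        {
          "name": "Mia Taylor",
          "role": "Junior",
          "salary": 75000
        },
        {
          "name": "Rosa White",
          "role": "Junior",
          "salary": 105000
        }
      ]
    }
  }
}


Path: departments.Support.employees[2].name

Navigate:
  -> departments
  -> Support
  -> employees[2].name = 'Noah Wilson'

Noah Wilson


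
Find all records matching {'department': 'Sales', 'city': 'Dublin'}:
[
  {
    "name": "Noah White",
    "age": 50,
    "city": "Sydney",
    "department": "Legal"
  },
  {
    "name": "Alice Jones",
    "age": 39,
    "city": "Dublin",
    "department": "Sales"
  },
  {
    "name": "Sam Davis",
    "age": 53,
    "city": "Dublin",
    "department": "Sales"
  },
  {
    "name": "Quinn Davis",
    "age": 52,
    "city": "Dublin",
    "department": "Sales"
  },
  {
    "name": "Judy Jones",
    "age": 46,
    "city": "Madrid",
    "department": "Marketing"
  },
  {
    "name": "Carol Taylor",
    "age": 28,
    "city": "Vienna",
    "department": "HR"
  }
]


Search criteria: {'department': 'Sales', 'city': 'Dublin'}

Checking 6 records:
  Noah White: {department: Legal, city: Sydney}
  Alice Jones: {department: Sales, city: Dublin} <-- MATCH
  Sam Davis: {department: Sales, city: Dublin} <-- MATCH
  Quinn Davis: {department: Sales, city: Dublin} <-- MATCH
  Judy Jones: {department: Marketing, city: Madrid}
  Carol Taylor: {department: HR, city: Vienna}

Matches: ["Alice Jones", "Sam Davis", "Quinn Davis"]

["Alice Jones", "Sam Davis", "Quinn Davis"]


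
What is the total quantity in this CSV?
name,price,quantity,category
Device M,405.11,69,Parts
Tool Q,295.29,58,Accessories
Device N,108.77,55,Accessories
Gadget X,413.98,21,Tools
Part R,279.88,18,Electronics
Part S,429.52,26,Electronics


Computing total quantity:
Values: [69, 58, 55, 21, 18, 26]
Sum = 247

247


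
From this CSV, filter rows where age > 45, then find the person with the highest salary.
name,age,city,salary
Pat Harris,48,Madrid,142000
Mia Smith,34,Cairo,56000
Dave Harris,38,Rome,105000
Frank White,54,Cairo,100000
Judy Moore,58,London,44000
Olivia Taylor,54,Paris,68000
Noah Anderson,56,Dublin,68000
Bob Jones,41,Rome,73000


Filter: age > 45
Sort by: salary (descending)

Filtered records (5):
  Pat Harris, age 48, salary $142000
  Frank White, age 54, salary $100000
  Olivia Taylor, age 54, salary $68000
  Noah Anderson, age 56, salary $68000
  Judy Moore, age 58, salary $44000

Highest salary: Pat Harris ($142000)

Pat Harris


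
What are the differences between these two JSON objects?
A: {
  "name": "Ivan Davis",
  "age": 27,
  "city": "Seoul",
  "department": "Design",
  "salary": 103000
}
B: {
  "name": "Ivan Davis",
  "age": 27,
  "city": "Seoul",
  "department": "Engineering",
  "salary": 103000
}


Comparing each field (in key order):
  name: same
  age: same
  city: same
  department: DIFFERENT
  salary: same
Differences:
  department: Design -> Engineering

1 field(s) changed

1 change: department


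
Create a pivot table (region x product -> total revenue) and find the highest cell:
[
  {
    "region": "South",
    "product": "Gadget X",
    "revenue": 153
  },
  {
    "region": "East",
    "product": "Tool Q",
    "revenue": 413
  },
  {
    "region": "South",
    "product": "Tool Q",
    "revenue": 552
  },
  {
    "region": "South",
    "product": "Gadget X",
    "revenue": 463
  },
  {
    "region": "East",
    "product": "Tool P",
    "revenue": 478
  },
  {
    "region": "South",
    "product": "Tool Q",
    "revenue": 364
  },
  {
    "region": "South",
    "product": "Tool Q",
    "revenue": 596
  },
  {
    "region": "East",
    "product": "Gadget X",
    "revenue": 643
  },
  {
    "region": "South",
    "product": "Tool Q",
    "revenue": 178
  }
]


Pivot: region (rows) x product (columns) -> total revenue

     Gadget X      Tool P        Tool Q      
East           643           478           413  
South          616             0          1690  

Highest: South / Tool Q = $1690

South / Tool Q = $1690


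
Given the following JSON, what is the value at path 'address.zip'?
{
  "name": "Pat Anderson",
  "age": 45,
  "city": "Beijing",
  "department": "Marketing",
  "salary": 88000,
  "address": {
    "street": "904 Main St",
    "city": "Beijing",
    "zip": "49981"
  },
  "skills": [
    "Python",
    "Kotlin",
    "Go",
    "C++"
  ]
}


Query: address.zip
Path: address -> zip
Value: 49981

49981


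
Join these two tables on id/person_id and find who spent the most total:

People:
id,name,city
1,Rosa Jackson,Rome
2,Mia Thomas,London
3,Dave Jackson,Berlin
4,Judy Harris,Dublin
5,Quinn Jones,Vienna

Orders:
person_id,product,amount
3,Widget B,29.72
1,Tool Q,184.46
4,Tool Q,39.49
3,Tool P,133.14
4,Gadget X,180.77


Join on: people.id = orders.person_id

Joined rows:
  Dave Jackson (Berlin) bought Widget B for $29.72
  Rosa Jackson (Rome) bought Tool Q for $184.46
  Judy Harris (Dublin) bought Tool Q for $39.49
  Dave Jackson (Berlin) bought Tool P for $133.14
  Judy Harris (Dublin) bought Gadget X for $180.77

Total per person:
  Judy Harris: $220.26
  Rosa Jackson: $184.46
  Dave Jackson: $162.86

Top spender: Judy Harris ($220.26)

Judy Harris ($220.26)


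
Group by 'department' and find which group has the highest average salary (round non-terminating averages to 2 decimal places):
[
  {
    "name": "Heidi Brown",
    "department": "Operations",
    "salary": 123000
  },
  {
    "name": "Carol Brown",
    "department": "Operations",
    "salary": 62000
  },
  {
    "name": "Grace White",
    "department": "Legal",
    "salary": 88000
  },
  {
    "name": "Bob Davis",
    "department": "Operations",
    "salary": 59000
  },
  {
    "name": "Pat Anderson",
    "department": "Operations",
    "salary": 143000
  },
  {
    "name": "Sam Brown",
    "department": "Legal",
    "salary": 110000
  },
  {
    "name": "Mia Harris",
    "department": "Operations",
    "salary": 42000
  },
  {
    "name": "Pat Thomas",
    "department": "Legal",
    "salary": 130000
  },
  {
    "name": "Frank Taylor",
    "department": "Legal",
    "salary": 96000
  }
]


Group by: department

Groups:
  Legal: 4 people, avg salary = 424000/4 = $106000
  Operations: 5 people, avg salary = 429000/5 = $85800

Highest average salary: Legal ($106000)

Legal ($106000)


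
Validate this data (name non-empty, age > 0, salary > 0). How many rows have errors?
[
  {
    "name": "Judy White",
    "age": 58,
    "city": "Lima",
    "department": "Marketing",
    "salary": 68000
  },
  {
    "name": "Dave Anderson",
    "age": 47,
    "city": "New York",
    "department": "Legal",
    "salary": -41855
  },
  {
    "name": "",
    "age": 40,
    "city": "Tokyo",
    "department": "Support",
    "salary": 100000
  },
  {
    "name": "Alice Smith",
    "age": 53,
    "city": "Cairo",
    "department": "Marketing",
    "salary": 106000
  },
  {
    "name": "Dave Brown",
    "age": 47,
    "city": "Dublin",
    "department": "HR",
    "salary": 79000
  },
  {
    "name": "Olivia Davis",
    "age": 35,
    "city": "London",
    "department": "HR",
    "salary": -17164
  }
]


Validating 6 records:
Rules: name non-empty, age > 0, salary > 0

  Row 1 (Judy White): OK
  Row 2 (Dave Anderson): negative salary: -41855
  Row 3 (???): empty name
  Row 4 (Alice Smith): OK
  Row 5 (Dave Brown): OK
  Row 6 (Olivia Davis): negative salary: -17164

Total errors: 3

3 errors


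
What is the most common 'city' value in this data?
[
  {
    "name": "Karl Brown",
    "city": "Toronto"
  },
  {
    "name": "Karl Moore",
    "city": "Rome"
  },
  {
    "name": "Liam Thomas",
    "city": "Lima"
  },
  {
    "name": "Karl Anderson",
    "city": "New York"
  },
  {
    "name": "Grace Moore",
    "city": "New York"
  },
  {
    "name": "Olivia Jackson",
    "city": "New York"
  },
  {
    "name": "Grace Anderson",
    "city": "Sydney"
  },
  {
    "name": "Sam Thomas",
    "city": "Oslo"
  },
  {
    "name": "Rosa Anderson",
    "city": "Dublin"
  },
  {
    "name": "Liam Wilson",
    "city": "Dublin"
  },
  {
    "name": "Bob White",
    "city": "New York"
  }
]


Counting 'city' values across 11 records:

  New York: 4 ####
  Dublin: 2 ##
  Toronto: 1 #
  Rome: 1 #
  Lima: 1 #
  Sydney: 1 #
  Oslo: 1 #

Most common: New York (4 times)

New York (4 times)


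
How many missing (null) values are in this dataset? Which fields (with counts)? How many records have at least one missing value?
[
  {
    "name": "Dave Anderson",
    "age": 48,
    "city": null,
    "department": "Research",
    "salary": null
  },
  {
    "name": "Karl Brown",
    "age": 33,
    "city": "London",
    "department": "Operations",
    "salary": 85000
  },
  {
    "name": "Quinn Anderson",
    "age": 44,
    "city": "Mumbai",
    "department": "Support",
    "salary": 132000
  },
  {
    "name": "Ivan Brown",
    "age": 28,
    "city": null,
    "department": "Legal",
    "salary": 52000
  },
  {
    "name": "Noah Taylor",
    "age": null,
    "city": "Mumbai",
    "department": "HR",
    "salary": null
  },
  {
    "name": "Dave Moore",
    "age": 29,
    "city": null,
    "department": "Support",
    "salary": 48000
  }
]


Checking for missing (null) values in 6 records:

  Dave Anderson: city, salary
  Karl Brown: complete
  Quinn Anderson: complete
  Ivan Brown: city
  Noah Taylor: age, salary
  Dave Moore: city

Per field:
  name: 0 missing
  age: 1 missing
  city: 3 missing
  department: 0 missing
  salary: 2 missing

Total missing values: 6
Records with any missing: 4

6 missing values (age: 1, city: 3, salary: 2); 4 incomplete records


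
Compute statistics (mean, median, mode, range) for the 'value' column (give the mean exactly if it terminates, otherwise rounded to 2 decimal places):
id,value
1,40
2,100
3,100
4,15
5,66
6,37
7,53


Data: [40, 100, 100, 15, 66, 37, 53]
Count: 7
Sum: 411
Mean: 411/7 ≈ 58.71 (rounded to 2 decimal places)
Sorted: [15, 37, 40, 53, 66, 100, 100]
Median: 53.0
Mode: 100 (2 times)
Range: 100 - 15 = 85
Min: 15, Max: 100

mean≈58.71, median=53.0, mode=100, range=85


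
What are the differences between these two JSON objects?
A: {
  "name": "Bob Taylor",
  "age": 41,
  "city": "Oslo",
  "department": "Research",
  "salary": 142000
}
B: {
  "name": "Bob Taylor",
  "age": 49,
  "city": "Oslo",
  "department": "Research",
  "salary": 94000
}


Comparing each field (in key order):
  name: same
  age: DIFFERENT
  city: same
  department: same
  salary: DIFFERENT
Differences:
  age: 41 -> 49
  salary: 142000 -> 94000

2 field(s) changed

2 changes: age, salary


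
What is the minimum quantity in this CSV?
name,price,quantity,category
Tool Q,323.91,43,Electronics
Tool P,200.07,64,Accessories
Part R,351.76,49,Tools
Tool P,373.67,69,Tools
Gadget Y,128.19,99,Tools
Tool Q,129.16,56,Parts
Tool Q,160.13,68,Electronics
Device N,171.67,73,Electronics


Computing minimum quantity:
Values: [43, 64, 49, 69, 99, 56, 68, 73]
Min = 43

43


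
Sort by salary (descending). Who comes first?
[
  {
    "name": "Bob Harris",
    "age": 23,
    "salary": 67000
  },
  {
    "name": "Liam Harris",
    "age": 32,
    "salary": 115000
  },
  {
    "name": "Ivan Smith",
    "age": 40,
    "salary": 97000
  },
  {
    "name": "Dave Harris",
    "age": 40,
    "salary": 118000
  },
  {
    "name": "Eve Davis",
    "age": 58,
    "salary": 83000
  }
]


Sort by: salary (descending)

Sorted order:
  1. Dave Harris (salary = 118000)
  2. Liam Harris (salary = 115000)
  3. Ivan Smith (salary = 97000)
  4. Eve Davis (salary = 83000)
  5. Bob Harris (salary = 67000)

First: Dave Harris

Dave Harris


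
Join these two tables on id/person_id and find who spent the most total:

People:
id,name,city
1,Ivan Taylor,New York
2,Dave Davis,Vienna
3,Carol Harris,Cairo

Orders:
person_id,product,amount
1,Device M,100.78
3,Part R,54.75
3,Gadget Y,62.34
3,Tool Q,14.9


Join on: people.id = orders.person_id

Joined rows:
  Ivan Taylor (New York) bought Device M for $100.78
  Carol Harris (Cairo) bought Part R for $54.75
  Carol Harris (Cairo) bought Gadget Y for $62.34
  Carol Harris (Cairo) bought Tool Q for $14.9

Total per person:
  Carol Harris: $131.99
  Ivan Taylor: $100.78

Top spender: Carol Harris ($131.99)

Carol Harris ($131.99)


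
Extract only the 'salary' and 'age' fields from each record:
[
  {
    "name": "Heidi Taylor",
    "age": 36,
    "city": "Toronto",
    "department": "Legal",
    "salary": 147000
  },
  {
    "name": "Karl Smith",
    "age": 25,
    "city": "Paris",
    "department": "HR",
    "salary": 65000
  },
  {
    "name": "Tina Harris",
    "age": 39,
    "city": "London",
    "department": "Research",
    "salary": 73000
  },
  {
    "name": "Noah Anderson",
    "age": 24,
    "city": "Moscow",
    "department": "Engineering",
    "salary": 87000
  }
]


Original: 4 records with fields: name, age, city, department, salary
Keep: ['salary', 'age']
Drop: ['name', 'city', 'department']
Result: 4 records, 2 fields each

[
  {
    "salary": 147000,
    "age": 36
  },
  {
    "salary": 65000,
    "age": 25
  },
  {
    "salary": 73000,
    "age": 39
  },
  {
    "salary": 87000,
    "age": 24
  }
]


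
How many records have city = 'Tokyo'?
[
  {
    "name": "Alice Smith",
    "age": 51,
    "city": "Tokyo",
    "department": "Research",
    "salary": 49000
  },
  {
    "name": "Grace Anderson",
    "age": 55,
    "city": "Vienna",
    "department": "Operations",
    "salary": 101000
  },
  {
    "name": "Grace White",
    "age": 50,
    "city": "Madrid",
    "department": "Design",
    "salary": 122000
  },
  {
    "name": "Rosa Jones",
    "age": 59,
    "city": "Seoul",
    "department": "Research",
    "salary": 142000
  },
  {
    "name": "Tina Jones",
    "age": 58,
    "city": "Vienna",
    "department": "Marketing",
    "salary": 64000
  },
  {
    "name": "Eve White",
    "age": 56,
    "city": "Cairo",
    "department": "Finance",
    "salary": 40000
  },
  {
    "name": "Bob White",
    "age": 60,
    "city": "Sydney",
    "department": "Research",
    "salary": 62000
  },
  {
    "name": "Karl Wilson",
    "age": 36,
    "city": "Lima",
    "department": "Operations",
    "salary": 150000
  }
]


Data: 8 records
Condition: city = 'Tokyo'

Checking each record:
  Alice Smith: Tokyo MATCH
  Grace Anderson: Vienna
  Grace White: Madrid
  Rosa Jones: Seoul
  Tina Jones: Vienna
  Eve White: Cairo
  Bob White: Sydney
  Karl Wilson: Lima

Count: 1

1


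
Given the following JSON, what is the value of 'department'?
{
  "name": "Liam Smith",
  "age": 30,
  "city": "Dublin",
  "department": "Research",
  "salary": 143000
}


Looking up field 'department'
Value: Research

Research


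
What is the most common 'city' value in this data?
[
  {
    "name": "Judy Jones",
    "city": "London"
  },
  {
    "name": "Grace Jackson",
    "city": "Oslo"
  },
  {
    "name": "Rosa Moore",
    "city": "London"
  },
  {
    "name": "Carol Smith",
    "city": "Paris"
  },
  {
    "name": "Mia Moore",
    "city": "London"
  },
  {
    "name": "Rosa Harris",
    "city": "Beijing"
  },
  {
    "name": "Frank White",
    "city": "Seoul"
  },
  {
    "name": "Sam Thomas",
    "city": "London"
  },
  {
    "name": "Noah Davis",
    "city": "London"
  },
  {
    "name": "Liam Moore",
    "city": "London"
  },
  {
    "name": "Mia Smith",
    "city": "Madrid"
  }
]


Counting 'city' values across 11 records:

  London: 6 ######
  Oslo: 1 #
  Paris: 1 #
  Beijing: 1 #
  Seoul: 1 #
  Madrid: 1 #

Most common: London (6 times)

London (6 times)


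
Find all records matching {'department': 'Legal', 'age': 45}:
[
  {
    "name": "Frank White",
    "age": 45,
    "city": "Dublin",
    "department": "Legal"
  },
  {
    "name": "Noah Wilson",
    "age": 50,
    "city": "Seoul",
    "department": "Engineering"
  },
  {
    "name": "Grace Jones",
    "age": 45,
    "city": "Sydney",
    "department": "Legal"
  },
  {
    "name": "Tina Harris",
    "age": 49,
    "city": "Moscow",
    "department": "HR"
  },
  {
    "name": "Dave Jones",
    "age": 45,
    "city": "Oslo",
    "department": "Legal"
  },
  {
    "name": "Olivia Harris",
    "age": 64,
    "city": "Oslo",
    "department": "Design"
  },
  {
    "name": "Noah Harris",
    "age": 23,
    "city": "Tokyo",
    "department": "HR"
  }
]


Search criteria: {'department': 'Legal', 'age': 45}

Checking 7 records:
  Frank White: {department: Legal, age: 45} <-- MATCH
  Noah Wilson: {department: Engineering, age: 50}
  Grace Jones: {department: Legal, age: 45} <-- MATCH
  Tina Harris: {department: HR, age: 49}
  Dave Jones: {department: Legal, age: 45} <-- MATCH
  Olivia Harris: {department: Design, age: 64}
  Noah Harris: {department: HR, age: 23}

Matches: ["Frank White", "Grace Jones", "Dave Jones"]

["Frank White", "Grace Jones", "Dave Jones"]


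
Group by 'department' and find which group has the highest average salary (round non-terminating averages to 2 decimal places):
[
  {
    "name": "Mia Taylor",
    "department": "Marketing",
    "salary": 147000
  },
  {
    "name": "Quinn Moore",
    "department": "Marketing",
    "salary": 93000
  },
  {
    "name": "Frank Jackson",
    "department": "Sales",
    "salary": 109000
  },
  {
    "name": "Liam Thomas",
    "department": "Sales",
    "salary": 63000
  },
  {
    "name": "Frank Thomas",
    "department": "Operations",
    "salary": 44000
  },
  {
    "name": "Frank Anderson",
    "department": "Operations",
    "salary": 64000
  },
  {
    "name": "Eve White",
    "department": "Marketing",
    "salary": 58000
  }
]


Group by: department

Groups:
  Marketing: 3 people, avg salary = 298000/3 ≈ $99333.33
  Operations: 2 people, avg salary = 108000/2 = $54000
  Sales: 2 people, avg salary = 172000/2 = $86000

Highest average salary: Marketing (≈$99333.33)

Marketing (≈$99333.33)


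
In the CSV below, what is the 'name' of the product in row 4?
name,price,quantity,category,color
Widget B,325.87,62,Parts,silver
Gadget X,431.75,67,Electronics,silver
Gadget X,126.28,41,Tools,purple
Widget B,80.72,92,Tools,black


Query: Row 4 ('Widget B'), column 'name'
Value: Widget B

Widget B


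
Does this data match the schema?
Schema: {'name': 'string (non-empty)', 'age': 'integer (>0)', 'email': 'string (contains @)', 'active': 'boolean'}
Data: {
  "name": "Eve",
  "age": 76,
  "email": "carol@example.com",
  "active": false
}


Validating each field against schema:
  name: OK (non-empty string)
  age: OK (positive integer)
  email: OK (string with @)
  active: OK (boolean)

Result: VALID

VALID


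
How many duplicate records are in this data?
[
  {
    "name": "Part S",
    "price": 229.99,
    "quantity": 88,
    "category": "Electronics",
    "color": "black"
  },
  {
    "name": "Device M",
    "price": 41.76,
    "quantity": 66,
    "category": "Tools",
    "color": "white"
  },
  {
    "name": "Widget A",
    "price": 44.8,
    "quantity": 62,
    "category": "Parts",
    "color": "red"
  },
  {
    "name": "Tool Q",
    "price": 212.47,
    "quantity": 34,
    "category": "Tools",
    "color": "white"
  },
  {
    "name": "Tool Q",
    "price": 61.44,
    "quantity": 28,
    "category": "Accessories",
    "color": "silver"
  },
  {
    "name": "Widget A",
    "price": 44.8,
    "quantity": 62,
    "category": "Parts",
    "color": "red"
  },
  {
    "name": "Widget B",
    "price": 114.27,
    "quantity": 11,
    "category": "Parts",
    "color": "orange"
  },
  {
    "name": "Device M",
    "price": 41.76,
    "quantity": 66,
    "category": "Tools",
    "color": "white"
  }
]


Checking 8 records for duplicates:

  Row 1: Part S ($229.99, qty 88)
  Row 2: Device M ($41.76, qty 66)
  Row 3: Widget A ($44.8, qty 62)
  Row 4: Tool Q ($212.47, qty 34)
  Row 5: Tool Q ($61.44, qty 28)
  Row 6: Widget A ($44.8, qty 62) <-- DUPLICATE
  Row 7: Widget B ($114.27, qty 11)
  Row 8: Device M ($41.76, qty 66) <-- DUPLICATE

Duplicates found: 2
Unique records: 6

2 duplicates, 6 unique


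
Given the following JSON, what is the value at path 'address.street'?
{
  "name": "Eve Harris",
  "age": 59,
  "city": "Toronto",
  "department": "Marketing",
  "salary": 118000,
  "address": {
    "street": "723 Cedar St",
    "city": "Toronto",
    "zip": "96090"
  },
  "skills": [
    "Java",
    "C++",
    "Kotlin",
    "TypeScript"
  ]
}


Query: address.street
Path: address -> street
Value: 723 Cedar St

723 Cedar St


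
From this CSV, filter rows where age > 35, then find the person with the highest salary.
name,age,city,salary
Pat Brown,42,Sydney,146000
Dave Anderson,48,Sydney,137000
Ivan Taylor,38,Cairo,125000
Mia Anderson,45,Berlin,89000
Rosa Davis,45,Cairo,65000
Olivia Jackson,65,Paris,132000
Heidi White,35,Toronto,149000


Filter: age > 35
Sort by: salary (descending)

Filtered records (6):
  Pat Brown, age 42, salary $146000
  Dave Anderson, age 48, salary $137000
  Olivia Jackson, age 65, salary $132000
  Ivan Taylor, age 38, salary $125000
  Mia Anderson, age 45, salary $89000
  Rosa Davis, age 45, salary $65000

Highest salary: Pat Brown ($146000)

Pat Brown


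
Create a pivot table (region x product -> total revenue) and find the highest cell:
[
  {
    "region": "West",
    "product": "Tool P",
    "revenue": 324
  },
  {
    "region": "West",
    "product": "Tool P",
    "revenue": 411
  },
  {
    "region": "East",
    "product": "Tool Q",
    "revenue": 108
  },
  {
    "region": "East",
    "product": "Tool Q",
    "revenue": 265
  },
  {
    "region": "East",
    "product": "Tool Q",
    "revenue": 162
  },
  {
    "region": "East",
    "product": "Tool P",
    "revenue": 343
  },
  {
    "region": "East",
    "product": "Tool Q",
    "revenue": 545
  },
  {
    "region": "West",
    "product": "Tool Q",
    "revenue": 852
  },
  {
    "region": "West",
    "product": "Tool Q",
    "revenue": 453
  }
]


Pivot: region (rows) x product (columns) -> total revenue

     Tool P        Tool Q      
East           343          1080  
West           735          1305  

Highest: West / Tool Q = $1305

West / Tool Q = $1305


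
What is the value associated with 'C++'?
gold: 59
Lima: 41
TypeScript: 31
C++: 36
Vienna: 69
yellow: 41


Looking up key 'C++'
Value: 36

36


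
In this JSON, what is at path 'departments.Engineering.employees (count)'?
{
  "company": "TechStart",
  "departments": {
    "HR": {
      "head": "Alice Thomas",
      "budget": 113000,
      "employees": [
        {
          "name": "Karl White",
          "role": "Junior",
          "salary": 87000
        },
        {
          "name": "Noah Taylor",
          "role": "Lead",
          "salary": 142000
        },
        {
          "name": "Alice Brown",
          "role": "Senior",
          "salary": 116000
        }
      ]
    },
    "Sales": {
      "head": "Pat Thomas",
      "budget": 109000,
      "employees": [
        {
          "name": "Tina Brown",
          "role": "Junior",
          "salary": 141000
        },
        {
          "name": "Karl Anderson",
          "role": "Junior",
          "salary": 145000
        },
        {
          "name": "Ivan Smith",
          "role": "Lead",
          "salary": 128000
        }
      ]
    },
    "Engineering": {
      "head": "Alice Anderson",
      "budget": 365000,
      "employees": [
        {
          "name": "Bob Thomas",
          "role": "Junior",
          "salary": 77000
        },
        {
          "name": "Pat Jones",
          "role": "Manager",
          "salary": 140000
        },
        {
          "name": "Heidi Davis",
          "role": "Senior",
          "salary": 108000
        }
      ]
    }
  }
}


Path: departments.Engineering.employees (count)

Navigate:
  -> departments
  -> Engineering
  -> employees (array, length 3)

3


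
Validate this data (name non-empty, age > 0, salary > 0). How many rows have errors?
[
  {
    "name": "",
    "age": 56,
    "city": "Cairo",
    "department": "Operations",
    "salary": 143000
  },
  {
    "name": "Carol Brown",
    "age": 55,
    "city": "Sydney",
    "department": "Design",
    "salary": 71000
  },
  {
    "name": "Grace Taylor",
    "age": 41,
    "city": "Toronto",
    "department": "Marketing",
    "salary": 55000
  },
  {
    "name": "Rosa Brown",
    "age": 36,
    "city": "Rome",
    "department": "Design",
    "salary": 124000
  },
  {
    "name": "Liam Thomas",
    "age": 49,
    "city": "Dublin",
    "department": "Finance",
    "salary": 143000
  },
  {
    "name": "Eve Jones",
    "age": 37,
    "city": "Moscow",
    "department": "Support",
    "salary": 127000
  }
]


Validating 6 records:
Rules: name non-empty, age > 0, salary > 0

  Row 1 (???): empty name
  Row 2 (Carol Brown): OK
  Row 3 (Grace Taylor): OK
  Row 4 (Rosa Brown): OK
  Row 5 (Liam Thomas): OK
  Row 6 (Eve Jones): OK

Total errors: 1

1 errors


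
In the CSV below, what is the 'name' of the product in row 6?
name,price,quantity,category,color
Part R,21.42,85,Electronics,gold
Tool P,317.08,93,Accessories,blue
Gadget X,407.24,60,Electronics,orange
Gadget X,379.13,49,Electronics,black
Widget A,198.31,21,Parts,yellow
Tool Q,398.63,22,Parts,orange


Query: Row 6 ('Tool Q'), column 'name'
Value: Tool Q

Tool Q


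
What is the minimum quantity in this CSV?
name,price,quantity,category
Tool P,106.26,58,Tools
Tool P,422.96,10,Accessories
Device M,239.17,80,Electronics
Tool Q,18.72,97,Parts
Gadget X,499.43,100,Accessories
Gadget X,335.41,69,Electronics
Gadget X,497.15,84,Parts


Computing minimum quantity:
Values: [58, 10, 80, 97, 100, 69, 84]
Min = 10

10


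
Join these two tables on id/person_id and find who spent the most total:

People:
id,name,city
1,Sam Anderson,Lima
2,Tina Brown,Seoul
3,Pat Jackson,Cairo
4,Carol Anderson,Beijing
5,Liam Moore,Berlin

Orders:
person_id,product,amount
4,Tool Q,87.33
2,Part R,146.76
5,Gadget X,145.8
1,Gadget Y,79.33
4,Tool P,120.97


Join on: people.id = orders.person_id

Joined rows:
  Carol Anderson (Beijing) bought Tool Q for $87.33
  Tina Brown (Seoul) bought Part R for $146.76
  Liam Moore (Berlin) bought Gadget X for $145.8
  Sam Anderson (Lima) bought Gadget Y for $79.33
  Carol Anderson (Beijing) bought Tool P for $120.97

Total per person:
  Carol Anderson: $208.30
  Tina Brown: $146.76
  Liam Moore: $145.80
  Sam Anderson: $79.33

Top spender: Carol Anderson ($208.30)

Carol Anderson ($208.30)
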